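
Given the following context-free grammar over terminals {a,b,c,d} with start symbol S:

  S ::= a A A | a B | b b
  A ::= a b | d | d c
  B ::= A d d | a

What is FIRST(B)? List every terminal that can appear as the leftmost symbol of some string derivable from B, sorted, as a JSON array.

FIRST sets, iterate to fixpoint:
pass 1:
  A via A→a b: +{a}
  A via A→d: +{d}
  B via B→A d d: +{a,d}
  S via S→a A A: +{a}
  S via S→b b: +{b}
  FIRST[S]={a,b}  FIRST[A]={a,d}  FIRST[B]={a,d}
pass 2: — fixpoint
  FIRST[S]={a,b}  FIRST[A]={a,d}  FIRST[B]={a,d}

FIRST(B) = ["a", "d"]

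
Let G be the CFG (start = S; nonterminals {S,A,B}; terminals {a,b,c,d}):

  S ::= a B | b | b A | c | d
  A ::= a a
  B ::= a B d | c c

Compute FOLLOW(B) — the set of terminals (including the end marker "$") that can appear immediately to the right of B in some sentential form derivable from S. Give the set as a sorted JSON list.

FIRST sets, iterate to fixpoint:
iter 1:
  A via A→a a: +{a}
  B via B→a B d: +{a}
  B via B→c c: +{c}
  S via S→a B: +{a}
  S via S→b: +{b}
  S via S→c: +{c}
  S via S→d: +{d}
  FIRST(S)={a,b,c,d}  FIRST(A)={a}  FIRST(B)={a,c}
iter 2: (no change)
  FIRST(S)={a,b,c,d}  FIRST(A)={a}  FIRST(B)={a,c}

FOLLOW iteration:
FOLLOW(S) := {$}
iter 1:
  B→a B d: FOLLOW(B) ⊇ FIRST(d) = {d}; new: +{d}
  S→a B: FOLLOW(B) ⊇ FOLLOW(S) ⊇ {$}; new: +{$}
  S→b A: FOLLOW(A) ⊇ FOLLOW(S) ⊇ {$}; new: +{$}
  FOLLOW(S)={$}  FOLLOW(A)={$}  FOLLOW(B)={$,d}
iter 2: done
  FOLLOW(S)={$}  FOLLOW(A)={$}  FOLLOW(B)={$,d}

FOLLOW(B) = ["$", "d"]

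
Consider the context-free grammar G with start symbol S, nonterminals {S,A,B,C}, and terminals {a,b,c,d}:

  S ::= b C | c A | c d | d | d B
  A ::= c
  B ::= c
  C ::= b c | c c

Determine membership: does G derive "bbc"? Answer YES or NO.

Convert to CNF:
  S -> T0 C | T1 A | T1 T2 | T2 B | d
  A -> c
  B -> c
  C -> T0 T1 | T1 T1
  T0 -> b
  T1 -> c
  T2 -> d

CYK fill:
  cell(0,0) b: {T0}  orig:{}
  cell(1,1) b: {T0}  orig:{}
  cell(2,2) c: {A,B,T1}  orig:{A,B}
  cell(0,1) bb: ∅
  cell(1,2) bc: {C}
  cell(0,2) bbc: {S}

S ∈ T[0,2] ⇒ YES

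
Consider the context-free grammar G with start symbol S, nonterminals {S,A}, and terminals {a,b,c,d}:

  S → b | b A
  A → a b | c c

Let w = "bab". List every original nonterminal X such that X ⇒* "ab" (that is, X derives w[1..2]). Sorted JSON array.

Convert to CNF:
  S -> T1 A | b
  A -> T0 T1 | T2 T2
  T0 -> a
  T1 -> b
  T2 -> c

CYK fill — only the sub-triangle for w[1..2]:
  cell(1,1) a: {T0}  orig:{}
  cell(2,2) b: {S,T1}  orig:{S}
  cell(1,2) ab: {A}

Original NTs in T[1,2] deriving "ab": ["A"]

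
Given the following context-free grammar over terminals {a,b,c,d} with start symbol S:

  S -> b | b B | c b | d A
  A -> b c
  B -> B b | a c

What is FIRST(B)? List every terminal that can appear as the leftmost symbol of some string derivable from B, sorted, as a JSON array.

FIRST sets, iterate to fixpoint:
iter 1:
  A via A→b c: +{b}
  B via B→a c: +{a}
  S via S→b: +{b}
  S via S→c b: +{c}
  S via S→d A: +{d}
  FIRST(S)={b,c,d}  FIRST(A)={b}  FIRST(B)={a}
iter 2: done
  FIRST(S)={b,c,d}  FIRST(A)={b}  FIRST(B)={a}

FIRST(B) = ["a"]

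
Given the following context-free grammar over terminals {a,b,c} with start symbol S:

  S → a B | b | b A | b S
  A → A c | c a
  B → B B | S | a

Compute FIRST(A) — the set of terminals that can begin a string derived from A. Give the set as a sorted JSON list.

Compute FIRST by fixpoint:
iter 1:
  A via A→c a: +{c}
  B via B→a: +{a}
  S via S→a B: +{a}
  S via S→b: +{b}
  S: {a,b}  A: {c}  B: {a}
iter 2:
  B via B→S: +{b}
  S: {a,b}  A: {c}  B: {a,b}
iter 3: (stable)
  S: {a,b}  A: {c}  B: {a,b}

FIRST(A) = ["c"]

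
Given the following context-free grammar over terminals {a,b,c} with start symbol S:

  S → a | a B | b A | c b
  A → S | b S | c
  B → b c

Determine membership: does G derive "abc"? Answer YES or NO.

Convert to CNF:
  S -> T0 B | T1 A | T2 T1 | a
  A -> T0 B | T1 A | T1 S | T2 T1 | a | c
  B -> T1 T2
  T0 -> a
  T1 -> b
  T2 -> c

Fill CYK table bottom-up:
  cell(0,0) a: {A,S,T0}  orig:{A,S}
  cell(1,1) b: {T1}  orig:{}
  cell(2,2) c: {A,T2}  orig:{A}
  cell(0,1) ab: ∅
  cell(1,2) bc: {A,B,S}
  cell(0,2) abc: {A,S}

S ∈ T[0,2] ⇒ YES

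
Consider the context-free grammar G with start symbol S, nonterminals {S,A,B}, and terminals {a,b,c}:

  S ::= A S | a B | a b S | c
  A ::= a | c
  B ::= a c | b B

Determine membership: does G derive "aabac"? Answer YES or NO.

Convert to CNF:
  S -> A S | T0 B | T0 X3 | c
  A -> a | c
  B -> T0 T1 | T2 B
  T0 -> a
  T1 -> c
  T2 -> b
  X3 -> T2 S

CYK table (by increasing span):
  T[0,0] 'a' = {A,T0}  orig:{A}
  T[1,1] 'a' = {A,T0}  orig:{A}
  T[2,2] 'b' = {T2}  orig:{}
  T[3,3] 'a' = {A,T0}  orig:{A}
  T[4,4] 'c' = {A,S,T1}  orig:{A,S}
  T[0,1] 'aa' = ∅
  T[1,2] 'ab' = ∅
  T[2,3] 'ba' = ∅
  T[3,4] 'ac' = {B,S}
  T[0,2] 'aab' = ∅
  T[1,3] 'aba' = ∅
  T[2,4] 'bac' = {B,X3}  orig:{B}
  T[0,3] 'aaba' = ∅
  T[1,4] 'abac' = {S}
  T[0,4] 'aabac' = {S}

S ∈ T[0,4] ⇒ YES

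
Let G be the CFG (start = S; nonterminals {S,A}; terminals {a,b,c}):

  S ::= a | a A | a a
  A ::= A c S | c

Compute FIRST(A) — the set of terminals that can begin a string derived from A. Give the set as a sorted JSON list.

Compute FIRST by fixpoint:
[1]
  A via A→c: +{c}
  S via S→a: +{a}
  S: {a}  A: {c}
[2] done
  S: {a}  A: {c}

FIRST(A) = ["c"]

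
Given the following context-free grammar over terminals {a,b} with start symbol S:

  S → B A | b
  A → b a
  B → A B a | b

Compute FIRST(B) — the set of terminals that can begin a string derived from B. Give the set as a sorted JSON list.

FIRST sets, iterate to fixpoint:
round 1:
  A via A→b a: +{b}
  B via B→A B a: +{b}
  S via S→B A: +{b}
  S: {b}  A: {b}  B: {b}
round 2: — fixpoint
  S: {b}  A: {b}  B: {b}

FIRST(B) = ["b"]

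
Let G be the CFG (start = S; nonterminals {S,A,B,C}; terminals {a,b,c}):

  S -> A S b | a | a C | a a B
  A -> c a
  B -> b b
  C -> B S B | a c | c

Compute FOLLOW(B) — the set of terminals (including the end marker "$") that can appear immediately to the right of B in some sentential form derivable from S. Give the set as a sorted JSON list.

Compute FIRST by fixpoint:
round 1:
  A via A→c a: +{c}
  B via B→b b: +{b}
  C via C→B S B: +{b}
  C via C→a c: +{a}
  C via C→c: +{c}
  S via S→A S b: +{c}
  S via S→a: +{a}
  FIRST(S)={a,c}  FIRST(A)={c}  FIRST(B)={b}  FIRST(C)={a,b,c}
round 2: (stable)
  FIRST(S)={a,c}  FIRST(A)={c}  FIRST(B)={b}  FIRST(C)={a,b,c}

FOLLOW iteration:
seed FOLLOW(S) with $
[1]
  C→B S B: FOLLOW(B) ⊇ FIRST(S) = {a,c}; new: +{a,c}
  C→B S B: FOLLOW(S) ⊇ FIRST(B) = {b}; new: +{b}
  S→A S b: FOLLOW(A) ⊇ FIRST(S) = {a,c}; new: +{a,c}
  S→a C: FOLLOW(C) ⊇ FOLLOW(S) ⊇ {$,b}; new: +{$,b}
  S→a a B: FOLLOW(B) ⊇ FOLLOW(S) ⊇ {$,b}; new: +{$,b}
  FOLLOW[S]={$,b}  FOLLOW[A]={a,c}  FOLLOW[B]={$,a,b,c}  FOLLOW[C]={$,b}
[2] (no change)
  FOLLOW[S]={$,b}  FOLLOW[A]={a,c}  FOLLOW[B]={$,a,b,c}  FOLLOW[C]={$,b}

FOLLOW(B) = ["$", "a", "b", "c"]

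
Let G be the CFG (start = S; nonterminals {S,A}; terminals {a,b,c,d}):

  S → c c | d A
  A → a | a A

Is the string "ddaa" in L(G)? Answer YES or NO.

Convert to CNF:
  S -> T1 T1 | T2 A
  A -> T0 A | a
  T0 -> a
  T1 -> c
  T2 -> d

CYK table (by increasing span):
  cell(0,0) d: {T2}  orig:{}
  cell(1,1) d: {T2}  orig:{}
  cell(2,2) a: {A,T0}  orig:{A}
  cell(3,3) a: {A,T0}  orig:{A}
  cell(0,1) dd: ∅
  cell(1,2) da: {S}
  cell(2,3) aa: {A}
  cell(0,2) dda: ∅
  cell(1,3) daa: {S}
  cell(0,3) ddaa: ∅

S ∉ T[0,3] ⇒ NO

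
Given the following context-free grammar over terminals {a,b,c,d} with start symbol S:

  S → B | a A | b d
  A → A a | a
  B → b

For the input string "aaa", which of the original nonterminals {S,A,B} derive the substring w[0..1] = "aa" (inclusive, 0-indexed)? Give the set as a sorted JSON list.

CNF form of G:
  S -> T0 A | T1 T2 | b
  A -> A T0 | a
  B -> b
  T0 -> a
  T1 -> b
  T2 -> d

CYK fill (cells [i..j] with 0 ≤ i ≤ j ≤ 1 only):
  [0..0]={A,T0}  "a"  orig:{A}
  [1..1]={A,T0}  "a"  orig:{A}
  [0..1]={A,S}  "aa"

Original NTs in T[0,1] deriving "aa": ["A", "S"]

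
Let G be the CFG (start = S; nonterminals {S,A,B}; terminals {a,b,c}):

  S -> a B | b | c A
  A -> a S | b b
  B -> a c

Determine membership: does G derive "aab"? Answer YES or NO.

Convert to CNF:
  S -> T0 B | T2 A | b
  A -> T0 S | T1 T1
  B -> T0 T2
  T0 -> a
  T1 -> b
  T2 -> c

Fill CYK table bottom-up:
  cell(0,0) a: {T0}  orig:{}
  cell(1,1) a: {T0}  orig:{}
  cell(2,2) b: {S,T1}  orig:{S}
  cell(0,1) aa: ∅
  cell(1,2) ab: {A}
  cell(0,2) aab: ∅

S ∉ T[0,2] ⇒ NO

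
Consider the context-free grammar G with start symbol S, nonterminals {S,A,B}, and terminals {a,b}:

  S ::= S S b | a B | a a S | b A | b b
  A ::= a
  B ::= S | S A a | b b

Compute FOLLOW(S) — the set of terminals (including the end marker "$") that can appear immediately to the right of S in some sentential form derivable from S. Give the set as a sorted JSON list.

Compute FIRST by fixpoint:
pass 1:
  A via A→a: +{a}
  B via B→b b: +{b}
  S via S→a B: +{a}
  S via S→b A: +{b}
  FIRST[S]={a,b}  FIRST[A]={a}  FIRST[B]={b}
pass 2:
  B via B→S: +{a}
  FIRST[S]={a,b}  FIRST[A]={a}  FIRST[B]={a,b}
pass 3: (stable)
  FIRST[S]={a,b}  FIRST[A]={a}  FIRST[B]={a,b}

Compute FOLLOW by fixpoint:
initialize: $ ∈ FOLLOW(S)
pass 1:
  B→S A a: FOLLOW(S) ⊇ FIRST(A) = {a}; new: +{a}
  B→S A a: FOLLOW(A) ⊇ FIRST(a) = {a}; new: +{a}
  S→S S b: FOLLOW(S) ⊇ FIRST(S) = {a,b}; new: +{b}
  S→a B: FOLLOW(B) ⊇ FOLLOW(S) ⊇ {$,a,b}; new: +{$,a,b}
  S→b A: FOLLOW(A) ⊇ FOLLOW(S) ⊇ {$,a,b}; new: +{$,b}
  FOLLOW[S]={$,a,b}  FOLLOW[A]={$,a,b}  FOLLOW[B]={$,a,b}
pass 2: done
  FOLLOW[S]={$,a,b}  FOLLOW[A]={$,a,b}  FOLLOW[B]={$,a,b}

FOLLOW(S) = ["$", "a", "b"]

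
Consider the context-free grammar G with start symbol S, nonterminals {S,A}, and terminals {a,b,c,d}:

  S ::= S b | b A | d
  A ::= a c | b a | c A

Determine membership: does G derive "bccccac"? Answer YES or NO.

Convert to CNF:
  S -> S T2 | T2 A | d
  A -> T0 T1 | T1 A | T2 T0
  T0 -> a
  T1 -> c
  T2 -> b

CYK fill:
  cell(0,0) b: {T2}  orig:{}
  cell(1,1) c: {T1}  orig:{}
  cell(2,2) c: {T1}  orig:{}
  cell(3,3) c: {T1}  orig:{}
  cell(4,4) c: {T1}  orig:{}
  cell(5,5) a: {T0}  orig:{}
  cell(6,6) c: {T1}  orig:{}
  cell(0,1) bc: ∅
  cell(1,2) cc: ∅
  cell(2,3) cc: ∅
  cell(3,4) cc: ∅
  cell(4,5) ca: ∅
  cell(5,6) ac: {A}
  cell(0,2) bcc: ∅
  cell(1,3) ccc: ∅
  cell(2,4) ccc: ∅
  cell(3,5) cca: ∅
  cell(4,6) cac: {A}
  cell(0,3) bccc: ∅
  cell(1,4) cccc: ∅
  cell(2,5) ccca: ∅
  cell(3,6) ccac: {A}
  cell(0,4) bcccc: ∅
  cell(1,5) cccca: ∅
  cell(2,6) cccac: {A}
  cell(0,5) bcccca: ∅
  cell(1,6) ccccac: {A}
  cell(0,6) bccccac: {S}

S ∈ T[0,6] ⇒ YES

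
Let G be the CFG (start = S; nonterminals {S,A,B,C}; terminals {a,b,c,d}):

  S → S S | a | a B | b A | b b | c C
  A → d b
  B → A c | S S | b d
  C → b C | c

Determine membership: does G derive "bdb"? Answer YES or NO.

Convert to CNF:
  S -> S S | T1 A | T1 T1 | T2 C | T3 B | a
  A -> T0 T1
  B -> A T2 | S S | T1 T0
  C -> T1 C | c
  T0 -> d
  T1 -> b
  T2 -> c
  T3 -> a

Fill CYK table bottom-up:
  T[0,0] 'b' = {T1}  orig:{}
  T[1,1] 'd' = {T0}  orig:{}
  T[2,2] 'b' = {T1}  orig:{}
  T[0,1] 'bd' = {B}
  T[1,2] 'db' = {A}
  T[0,2] 'bdb' = {S}

S ∈ T[0,2] ⇒ YES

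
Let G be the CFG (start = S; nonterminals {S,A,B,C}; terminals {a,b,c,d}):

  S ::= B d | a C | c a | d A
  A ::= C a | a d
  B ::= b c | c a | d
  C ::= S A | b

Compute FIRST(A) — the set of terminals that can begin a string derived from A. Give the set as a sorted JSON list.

FIRST iteration:
pass 1:
  A via A→a d: +{a}
  B via B→b c: +{b}
  B via B→c a: +{c}
  B via B→d: +{d}
  C via C→b: +{b}
  S via S→B d: +{b,c,d}
  S via S→a C: +{a}
  S: {a,b,c,d}  A: {a}  B: {b,c,d}  C: {b}
pass 2:
  A via A→C a: +{b}
  C via C→S A: +{a,c,d}
  S: {a,b,c,d}  A: {a,b}  B: {b,c,d}  C: {a,b,c,d}
pass 3:
  A via A→C a: +{c,d}
  S: {a,b,c,d}  A: {a,b,c,d}  B: {b,c,d}  C: {a,b,c,d}
pass 4: (no change)
  S: {a,b,c,d}  A: {a,b,c,d}  B: {b,c,d}  C: {a,b,c,d}

FIRST(A) = ["a", "b", "c", "d"]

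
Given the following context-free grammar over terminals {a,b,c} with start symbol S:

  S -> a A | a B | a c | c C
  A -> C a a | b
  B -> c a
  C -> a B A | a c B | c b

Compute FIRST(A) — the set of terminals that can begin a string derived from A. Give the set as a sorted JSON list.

FIRST iteration:
pass 1:
  A via A→b: +{b}
  B via B→c a: +{c}
  C via C→a B A: +{a}
  C via C→c b: +{c}
  S via S→a A: +{a}
  S via S→c C: +{c}
  FIRST(S)={a,c}  FIRST(A)={b}  FIRST(B)={c}  FIRST(C)={a,c}
pass 2:
  A via A→C a a: +{a,c}
  FIRST(S)={a,c}  FIRST(A)={a,b,c}  FIRST(B)={c}  FIRST(C)={a,c}
pass 3: — fixpoint
  FIRST(S)={a,c}  FIRST(A)={a,b,c}  FIRST(B)={c}  FIRST(C)={a,c}

FIRST(A) = ["a", "b", "c"]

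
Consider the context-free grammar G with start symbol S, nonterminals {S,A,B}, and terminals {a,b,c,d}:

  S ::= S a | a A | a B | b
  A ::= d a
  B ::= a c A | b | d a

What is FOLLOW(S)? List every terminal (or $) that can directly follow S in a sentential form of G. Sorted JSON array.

FIRST iteration:
pass 1:
  A via A→d a: +{d}
  B via B→a c A: +{a}
  B via B→b: +{b}
  B via B→d a: +{d}
  S via S→a A: +{a}
  S via S→b: +{b}
  FIRST(S)={a,b}  FIRST(A)={d}  FIRST(B)={a,b,d}
pass 2: (stable)
  FIRST(S)={a,b}  FIRST(A)={d}  FIRST(B)={a,b,d}

FOLLOW sets:
seed FOLLOW(S) with $
iter 1:
  S→S a: FOLLOW(S) ⊇ FIRST(a) = {a}; new: +{a}
  S→a A: FOLLOW(A) ⊇ FOLLOW(S) ⊇ {$,a}; new: +{$,a}
  S→a B: FOLLOW(B) ⊇ FOLLOW(S) ⊇ {$,a}; new: +{$,a}
  S: {$,a}  A: {$,a}  B: {$,a}
iter 2: — fixpoint
  S: {$,a}  A: {$,a}  B: {$,a}

FOLLOW(S) = ["$", "a"]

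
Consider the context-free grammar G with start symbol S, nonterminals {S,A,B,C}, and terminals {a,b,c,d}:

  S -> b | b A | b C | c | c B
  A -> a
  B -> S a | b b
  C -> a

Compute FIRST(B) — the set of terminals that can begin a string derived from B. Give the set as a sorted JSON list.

FIRST sets, iterate to fixpoint:
iter 1:
  A via A→a: +{a}
  B via B→b b: +{b}
  C via C→a: +{a}
  S via S→b: +{b}
  S via S→c: +{c}
  FIRST(S)={b,c}  FIRST(A)={a}  FIRST(B)={b}  FIRST(C)={a}
iter 2:
  B via B→S a: +{c}
  FIRST(S)={b,c}  FIRST(A)={a}  FIRST(B)={b,c}  FIRST(C)={a}
iter 3: — fixpoint
  FIRST(S)={b,c}  FIRST(A)={a}  FIRST(B)={b,c}  FIRST(C)={a}

FIRST(B) = ["b", "c"]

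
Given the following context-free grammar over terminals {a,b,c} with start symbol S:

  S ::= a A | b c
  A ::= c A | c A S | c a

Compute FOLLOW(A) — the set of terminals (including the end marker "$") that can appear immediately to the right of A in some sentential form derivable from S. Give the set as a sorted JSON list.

FIRST iteration:
round 1:
  A via A→c A: +{c}
  S via S→a A: +{a}
  S via S→b c: +{b}
  S: {a,b}  A: {c}
round 2: (no change)
  S: {a,b}  A: {c}

Compute FOLLOW by fixpoint:
FOLLOW(S) := {$}
[1]
  A→c A S: FOLLOW(A) ⊇ FIRST(S) = {a,b}; new: +{a,b}
  A→c A S: FOLLOW(S) ⊇ FOLLOW(A) ⊇ {a,b}; new: +{a,b}
  S→a A: FOLLOW(A) ⊇ FOLLOW(S) ⊇ {$,a,b}; new: +{$}
  FOLLOW[S]={$,a,b}  FOLLOW[A]={$,a,b}
[2] (no change)
  FOLLOW[S]={$,a,b}  FOLLOW[A]={$,a,b}

FOLLOW(A) = ["$", "a", "b"]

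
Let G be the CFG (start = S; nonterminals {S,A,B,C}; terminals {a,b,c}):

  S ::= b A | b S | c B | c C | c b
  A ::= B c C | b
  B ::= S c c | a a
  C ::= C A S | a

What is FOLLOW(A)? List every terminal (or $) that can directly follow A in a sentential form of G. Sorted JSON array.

FIRST sets, iterate to fixpoint:
iter 1:
  A via A→b: +{b}
  B via B→a a: +{a}
  C via C→a: +{a}
  S via S→b A: +{b}
  S via S→c B: +{c}
  FIRST[S]={b,c}  FIRST[A]={b}  FIRST[B]={a}  FIRST[C]={a}
iter 2:
  A via A→B c C: +{a}
  B via B→S c c: +{b,c}
  FIRST[S]={b,c}  FIRST[A]={a,b}  FIRST[B]={a,b,c}  FIRST[C]={a}
iter 3:
  A via A→B c C: +{c}
  FIRST[S]={b,c}  FIRST[A]={a,b,c}  FIRST[B]={a,b,c}  FIRST[C]={a}
iter 4: (stable)
  FIRST[S]={b,c}  FIRST[A]={a,b,c}  FIRST[B]={a,b,c}  FIRST[C]={a}

FOLLOW sets:
seed FOLLOW(S) with $
round 1:
  A→B c C: FOLLOW(B) ⊇ FIRST(c) = {c}; new: +{c}
  B→S c c: FOLLOW(S) ⊇ FIRST(c) = {c}; new: +{c}
  C→C A S: FOLLOW(C) ⊇ FIRST(A) = {a,b,c}; new: +{a,b,c}
  C→C A S: FOLLOW(A) ⊇ FIRST(S) = {b,c}; new: +{b,c}
  C→C A S: FOLLOW(S) ⊇ FOLLOW(C) ⊇ {a,b,c}; new: +{a,b}
  S→b A: FOLLOW(A) ⊇ FOLLOW(S) ⊇ {$,a,b,c}; new: +{$,a}
  S→c B: FOLLOW(B) ⊇ FOLLOW(S) ⊇ {$,a,b,c}; new: +{$,a,b}
  S→c C: FOLLOW(C) ⊇ FOLLOW(S) ⊇ {$,a,b,c}; new: +{$}
  FOLLOW(S)={$,a,b,c}  FOLLOW(A)={$,a,b,c}  FOLLOW(B)={$,a,b,c}  FOLLOW(C)={$,a,b,c}
round 2: (stable)
  FOLLOW(S)={$,a,b,c}  FOLLOW(A)={$,a,b,c}  FOLLOW(B)={$,a,b,c}  FOLLOW(C)={$,a,b,c}

FOLLOW(A) = ["$", "a", "b", "c"]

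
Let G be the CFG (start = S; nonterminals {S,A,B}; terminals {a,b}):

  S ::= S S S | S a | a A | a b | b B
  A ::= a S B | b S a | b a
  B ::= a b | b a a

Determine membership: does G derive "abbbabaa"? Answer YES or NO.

CNF form of G:
  S -> S T0 | S X5 | T0 A | T0 T1 | T1 B
  A -> T0 X2 | T1 T0 | T1 X3
  B -> T0 T1 | T1 X4
  T0 -> a
  T1 -> b
  X2 -> S B
  X3 -> S T0
  X4 -> T0 T0
  X5 -> S S

CYK table (by increasing span):
  [0..0]={T0}  "a"  orig:{}
  [1..1]={T1}  "b"  orig:{}
  [2..2]={T1}  "b"  orig:{}
  [3..3]={T1}  "b"  orig:{}
  [4..4]={T0}  "a"  orig:{}
  [5..5]={T1}  "b"  orig:{}
  [6..6]={T0}  "a"  orig:{}
  [7..7]={T0}  "a"  orig:{}
  [0..1]={B,S}  "ab"
  [1..2]=∅  "bb"
  [2..3]=∅  "bb"
  [3..4]={A}  "ba"
  [4..5]={B,S}  "ab"
  [5..6]={A}  "ba"
  [6..7]={X4}  "aa"  orig:{}
  [0..2]=∅  "abb"
  [1..3]=∅  "bbb"
  [2..4]=∅  "bba"
  [3..5]={S}  "bab"
  [4..6]={S,X3}  "aba"  orig:{S}
  [5..7]={B}  "baa"
  [0..3]=∅  "abbb"
  [1..4]=∅  "bbba"
  [2..5]=∅  "bbab"
  [3..6]={A,S,X3}  "baba"  orig:{A,S}
  [4..7]={S,X3}  "abaa"  orig:{S}
  [0..4]=∅  "abbba"
  [1..5]=∅  "bbbab"
  [2..6]={A}  "bbaba"
  [3..7]={A,S,X3}  "babaa"  orig:{A,S}
  [0..5]=∅  "abbbab"
  [1..6]=∅  "bbbaba"
  [2..7]={A}  "bbabaa"
  [0..6]=∅  "abbbaba"
  [1..7]=∅  "bbbabaa"
  [0..7]=∅  "abbbabaa"

S ∉ T[0,7] ⇒ NO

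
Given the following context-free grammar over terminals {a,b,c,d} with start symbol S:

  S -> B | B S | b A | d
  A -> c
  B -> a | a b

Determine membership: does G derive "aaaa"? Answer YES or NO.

CNF form of G:
  S -> B S | T0 T1 | T1 A | a | d
  A -> c
  B -> T0 T1 | a
  T0 -> a
  T1 -> b

CYK fill:
  [0..0]={B,S,T0}  "a"  orig:{B,S}
  [1..1]={B,S,T0}  "a"  orig:{B,S}
  [2..2]={B,S,T0}  "a"  orig:{B,S}
  [3..3]={B,S,T0}  "a"  orig:{B,S}
  [0..1]={S}  "aa"
  [1..2]={S}  "aa"
  [2..3]={S}  "aa"
  [0..2]={S}  "aaa"
  [1..3]={S}  "aaa"
  [0..3]={S}  "aaaa"

S ∈ T[0,3] ⇒ YES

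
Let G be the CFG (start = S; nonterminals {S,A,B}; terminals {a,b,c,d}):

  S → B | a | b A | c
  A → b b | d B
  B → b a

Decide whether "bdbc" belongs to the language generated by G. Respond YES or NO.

Convert to CNF:
  S -> T0 A | T0 T2 | a | c
  A -> T0 T0 | T1 B
  B -> T0 T2
  T0 -> b
  T1 -> d
  T2 -> a

CYK table (by increasing span):
  cell(0,0) b: {T0}  orig:{}
  cell(1,1) d: {T1}  orig:{}
  cell(2,2) b: {T0}  orig:{}
  cell(3,3) c: {S}
  cell(0,1) bd: ∅
  cell(1,2) db: ∅
  cell(2,3) bc: ∅
  cell(0,2) bdb: ∅
  cell(1,3) dbc: ∅
  cell(0,3) bdbc: ∅

S ∉ T[0,3] ⇒ NO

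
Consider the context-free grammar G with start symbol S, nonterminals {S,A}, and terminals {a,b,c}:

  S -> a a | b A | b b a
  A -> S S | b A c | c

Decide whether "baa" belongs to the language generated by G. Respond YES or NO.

Convert to CNF:
  S -> T0 A | T0 X4 | T2 T2
  A -> S S | T0 X3 | c
  T0 -> b
  T1 -> c
  T2 -> a
  X3 -> A T1
  X4 -> T0 T2

CYK fill:
  cell(0,0) b: {T0}  orig:{}
  cell(1,1) a: {T2}  orig:{}
  cell(2,2) a: {T2}  orig:{}
  cell(0,1) ba: {X4}  orig:{}
  cell(1,2) aa: {S}
  cell(0,2) baa: ∅

S ∉ T[0,2] ⇒ NO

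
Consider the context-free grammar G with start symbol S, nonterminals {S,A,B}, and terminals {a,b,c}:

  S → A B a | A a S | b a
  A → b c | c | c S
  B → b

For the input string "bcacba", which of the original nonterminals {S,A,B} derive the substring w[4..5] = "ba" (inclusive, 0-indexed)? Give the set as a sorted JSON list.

Convert to CNF:
  S -> A X3 | A X4 | T0 T2
  A -> T0 T1 | T1 S | c
  B -> b
  T0 -> b
  T1 -> c
  T2 -> a
  X3 -> B T2
  X4 -> T2 S

CYK fill — only the sub-triangle for w[4..5]:
  T[4,4] 'b' = {B,T0}  orig:{B}
  T[5,5] 'a' = {T2}  orig:{}
  T[4,5] 'ba' = {S,X3}  orig:{S}

Original NTs in T[4,5] deriving "ba": ["S"]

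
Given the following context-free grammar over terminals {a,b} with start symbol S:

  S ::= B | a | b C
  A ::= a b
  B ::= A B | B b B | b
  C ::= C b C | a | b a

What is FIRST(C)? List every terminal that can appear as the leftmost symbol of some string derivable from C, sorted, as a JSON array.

FIRST iteration:
pass 1:
  A via A→a b: +{a}
  B via B→A B: +{a}
  B via B→b: +{b}
  C via C→a: +{a}
  C via C→b a: +{b}
  S via S→B: +{a,b}
  FIRST(S)={a,b}  FIRST(A)={a}  FIRST(B)={a,b}  FIRST(C)={a,b}
pass 2: (no change)
  FIRST(S)={a,b}  FIRST(A)={a}  FIRST(B)={a,b}  FIRST(C)={a,b}

FIRST(C) = ["a", "b"]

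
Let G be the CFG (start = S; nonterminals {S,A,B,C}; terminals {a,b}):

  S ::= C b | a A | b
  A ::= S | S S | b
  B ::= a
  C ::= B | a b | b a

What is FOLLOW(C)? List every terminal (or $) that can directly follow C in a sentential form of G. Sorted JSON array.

FIRST iteration:
round 1:
  A via A→b: +{b}
  B via B→a: +{a}
  C via C→B: +{a}
  C via C→b a: +{b}
  S via S→C b: +{a,b}
  FIRST[S]={a,b}  FIRST[A]={b}  FIRST[B]={a}  FIRST[C]={a,b}
round 2:
  A via A→S: +{a}
  FIRST[S]={a,b}  FIRST[A]={a,b}  FIRST[B]={a}  FIRST[C]={a,b}
round 3: (stable)
  FIRST[S]={a,b}  FIRST[A]={a,b}  FIRST[B]={a}  FIRST[C]={a,b}

FOLLOW sets:
seed FOLLOW(S) with $
pass 1:
  A→S S: FOLLOW(S) ⊇ FIRST(S) = {a,b}; new: +{a,b}
  S→C b: FOLLOW(C) ⊇ FIRST(b) = {b}; new: +{b}
  S→a A: FOLLOW(A) ⊇ FOLLOW(S) ⊇ {$,a,b}; new: +{$,a,b}
  FOLLOW[S]={$,a,b}  FOLLOW[A]={$,a,b}  FOLLOW[B]={}  FOLLOW[C]={b}
pass 2:
  C→B: FOLLOW(B) ⊇ FOLLOW(C) ⊇ {b}; new: +{b}
  FOLLOW[S]={$,a,b}  FOLLOW[A]={$,a,b}  FOLLOW[B]={b}  FOLLOW[C]={b}
pass 3: (stable)
  FOLLOW[S]={$,a,b}  FOLLOW[A]={$,a,b}  FOLLOW[B]={b}  FOLLOW[C]={b}

FOLLOW(C) = ["b"]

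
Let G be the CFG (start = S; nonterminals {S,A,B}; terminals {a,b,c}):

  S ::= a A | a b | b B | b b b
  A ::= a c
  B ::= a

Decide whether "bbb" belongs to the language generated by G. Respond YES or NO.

Convert to CNF:
  S -> T0 A | T0 T2 | T2 B | T2 X3
  A -> T0 T1
  B -> a
  T0 -> a
  T1 -> c
  T2 -> b
  X3 -> T2 T2

CYK table (by increasing span):
  T[0,0] 'b' = {T2}  orig:{}
  T[1,1] 'b' = {T2}  orig:{}
  T[2,2] 'b' = {T2}  orig:{}
  T[0,1] 'bb' = {X3}  orig:{}
  T[1,2] 'bb' = {X3}  orig:{}
  T[0,2] 'bbb' = {S}

S ∈ T[0,2] ⇒ YES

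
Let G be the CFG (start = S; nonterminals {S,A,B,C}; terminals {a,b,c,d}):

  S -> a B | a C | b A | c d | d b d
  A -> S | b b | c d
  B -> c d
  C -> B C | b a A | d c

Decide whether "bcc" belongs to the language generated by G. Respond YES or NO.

CNF form of G:
  S -> T0 B | T0 C | T1 A | T2 T3 | T3 X6
  A -> T0 B | T0 C | T1 A | T1 T1 | T2 T3 | T3 X4
  B -> T2 T3
  C -> B C | T1 X5 | T3 T2
  T0 -> a
  T1 -> b
  T2 -> c
  T3 -> d
  X4 -> T1 T3
  X5 -> T0 A
  X6 -> T1 T3

CYK table (by increasing span):
  cell(0,0) b: {T1}  orig:{}
  cell(1,1) c: {T2}  orig:{}
  cell(2,2) c: {T2}  orig:{}
  cell(0,1) bc: ∅
  cell(1,2) cc: ∅
  cell(0,2) bcc: ∅

S ∉ T[0,2] ⇒ NO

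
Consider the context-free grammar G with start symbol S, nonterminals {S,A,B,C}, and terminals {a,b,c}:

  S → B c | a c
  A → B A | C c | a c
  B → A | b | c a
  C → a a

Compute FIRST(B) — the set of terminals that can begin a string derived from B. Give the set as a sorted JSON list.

FIRST iteration:
[1]
  A via A→a c: +{a}
  B via B→A: +{a}
  B via B→b: +{b}
  B via B→c a: +{c}
  C via C→a a: +{a}
  S via S→B c: +{a,b,c}
  S: {a,b,c}  A: {a}  B: {a,b,c}  C: {a}
[2]
  A via A→B A: +{b,c}
  S: {a,b,c}  A: {a,b,c}  B: {a,b,c}  C: {a}
[3] (no change)
  S: {a,b,c}  A: {a,b,c}  B: {a,b,c}  C: {a}

FIRST(B) = ["a", "b", "c"]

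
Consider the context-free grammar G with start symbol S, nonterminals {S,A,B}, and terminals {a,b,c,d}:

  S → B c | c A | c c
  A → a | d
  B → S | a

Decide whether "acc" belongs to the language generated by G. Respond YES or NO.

Convert to CNF:
  S -> B T0 | T0 A | T0 T0
  A -> a | d
  B -> B T0 | T0 A | T0 T0 | a
  T0 -> c

CYK table (by increasing span):
  cell(0,0) a: {A,B}
  cell(1,1) c: {T0}  orig:{}
  cell(2,2) c: {T0}  orig:{}
  cell(0,1) ac: {B,S}
  cell(1,2) cc: {B,S}
  cell(0,2) acc: {B,S}

S ∈ T[0,2] ⇒ YES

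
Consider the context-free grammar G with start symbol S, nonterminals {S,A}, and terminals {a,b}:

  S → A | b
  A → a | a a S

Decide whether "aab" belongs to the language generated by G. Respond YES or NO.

Convert to CNF:
  S -> T0 X2 | a | b
  A -> T0 X1 | a
  T0 -> a
  X1 -> T0 S
  X2 -> T0 S

CYK fill:
  T[0,0] 'a' = {A,S,T0}  orig:{A,S}
  T[1,1] 'a' = {A,S,T0}  orig:{A,S}
  T[2,2] 'b' = {S}
  T[0,1] 'aa' = {X1,X2}  orig:{}
  T[1,2] 'ab' = {X1,X2}  orig:{}
  T[0,2] 'aab' = {A,S}

S ∈ T[0,2] ⇒ YES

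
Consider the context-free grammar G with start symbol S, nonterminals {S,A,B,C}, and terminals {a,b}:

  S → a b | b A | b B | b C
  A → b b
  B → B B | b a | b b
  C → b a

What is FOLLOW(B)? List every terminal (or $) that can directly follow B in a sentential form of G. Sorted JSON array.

Compute FIRST by fixpoint:
round 1:
  A via A→b b: +{b}
  B via B→b a: +{b}
  C via C→b a: +{b}
  S via S→a b: +{a}
  S via S→b A: +{b}
  S: {a,b}  A: {b}  B: {b}  C: {b}
round 2: done
  S: {a,b}  A: {b}  B: {b}  C: {b}

FOLLOW sets:
FOLLOW(S) := {$}
[1]
  B→B B: FOLLOW(B) ⊇ FIRST(B) = {b}; new: +{b}
  S→b A: FOLLOW(A) ⊇ FOLLOW(S) ⊇ {$}; new: +{$}
  S→b B: FOLLOW(B) ⊇ FOLLOW(S) ⊇ {$}; new: +{$}
  S→b C: FOLLOW(C) ⊇ FOLLOW(S) ⊇ {$}; new: +{$}
  FOLLOW[S]={$}  FOLLOW[A]={$}  FOLLOW[B]={$,b}  FOLLOW[C]={$}
[2] done
  FOLLOW[S]={$}  FOLLOW[A]={$}  FOLLOW[B]={$,b}  FOLLOW[C]={$}

FOLLOW(B) = ["$", "b"]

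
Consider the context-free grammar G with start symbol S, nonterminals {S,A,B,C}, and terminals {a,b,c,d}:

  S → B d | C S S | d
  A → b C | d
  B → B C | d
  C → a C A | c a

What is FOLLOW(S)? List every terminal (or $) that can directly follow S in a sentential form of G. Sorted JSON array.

FIRST sets, iterate to fixpoint:
round 1:
  A via A→b C: +{b}
  A via A→d: +{d}
  B via B→d: +{d}
  C via C→a C A: +{a}
  C via C→c a: +{c}
  S via S→B d: +{d}
  S via S→C S S: +{a,c}
  S: {a,c,d}  A: {b,d}  B: {d}  C: {a,c}
round 2: (stable)
  S: {a,c,d}  A: {b,d}  B: {d}  C: {a,c}

FOLLOW sets:
seed FOLLOW(S) with $
[1]
  B→B C: FOLLOW(B) ⊇ FIRST(C) = {a,c}; new: +{a,c}
  B→B C: FOLLOW(C) ⊇ FOLLOW(B) ⊇ {a,c}; new: +{a,c}
  C→a C A: FOLLOW(C) ⊇ FIRST(A) = {b,d}; new: +{b,d}
  C→a C A: FOLLOW(A) ⊇ FOLLOW(C) ⊇ {a,b,c,d}; new: +{a,b,c,d}
  S→B d: FOLLOW(B) ⊇ FIRST(d) = {d}; new: +{d}
  S→C S S: FOLLOW(S) ⊇ FIRST(S) = {a,c,d}; new: +{a,c,d}
  FOLLOW(S)={$,a,c,d}  FOLLOW(A)={a,b,c,d}  FOLLOW(B)={a,c,d}  FOLLOW(C)={a,b,c,d}
[2] (stable)
  FOLLOW(S)={$,a,c,d}  FOLLOW(A)={a,b,c,d}  FOLLOW(B)={a,c,d}  FOLLOW(C)={a,b,c,d}

FOLLOW(S) = ["$", "a", "c", "d"]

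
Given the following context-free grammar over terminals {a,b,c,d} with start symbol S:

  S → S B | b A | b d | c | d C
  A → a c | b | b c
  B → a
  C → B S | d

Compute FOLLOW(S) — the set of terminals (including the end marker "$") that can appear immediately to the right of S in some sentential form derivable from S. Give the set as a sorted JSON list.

FIRST iteration:
round 1:
  A via A→a c: +{a}
  A via A→b: +{b}
  B via B→a: +{a}
  C via C→B S: +{a}
  C via C→d: +{d}
  S via S→b A: +{b}
  S via S→c: +{c}
  S via S→d C: +{d}
  FIRST(S)={b,c,d}  FIRST(A)={a,b}  FIRST(B)={a}  FIRST(C)={a,d}
round 2: (stable)
  FIRST(S)={b,c,d}  FIRST(A)={a,b}  FIRST(B)={a}  FIRST(C)={a,d}

FOLLOW sets:
seed FOLLOW(S) with $
pass 1:
  C→B S: FOLLOW(B) ⊇ FIRST(S) = {b,c,d}; new: +{b,c,d}
  S→S B: FOLLOW(S) ⊇ FIRST(B) = {a}; new: +{a}
  S→S B: FOLLOW(B) ⊇ FOLLOW(S) ⊇ {$,a}; new: +{$,a}
  S→b A: FOLLOW(A) ⊇ FOLLOW(S) ⊇ {$,a}; new: +{$,a}
  S→d C: FOLLOW(C) ⊇ FOLLOW(S) ⊇ {$,a}; new: +{$,a}
  S: {$,a}  A: {$,a}  B: {$,a,b,c,d}  C: {$,a}
pass 2: (no change)
  S: {$,a}  A: {$,a}  B: {$,a,b,c,d}  C: {$,a}

FOLLOW(S) = ["$", "a"]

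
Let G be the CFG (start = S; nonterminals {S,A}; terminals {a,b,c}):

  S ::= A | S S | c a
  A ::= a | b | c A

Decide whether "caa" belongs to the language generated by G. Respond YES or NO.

CNF form of G:
  S -> S S | T0 A | T0 T1 | a | b
  A -> T0 A | a | b
  T0 -> c
  T1 -> a

CYK fill:
  [0..0]={T0}  "c"  orig:{}
  [1..1]={A,S,T1}  "a"  orig:{A,S}
  [2..2]={A,S,T1}  "a"  orig:{A,S}
  [0..1]={A,S}  "ca"
  [1..2]={S}  "aa"
  [0..2]={S}  "caa"

S ∈ T[0,2] ⇒ YES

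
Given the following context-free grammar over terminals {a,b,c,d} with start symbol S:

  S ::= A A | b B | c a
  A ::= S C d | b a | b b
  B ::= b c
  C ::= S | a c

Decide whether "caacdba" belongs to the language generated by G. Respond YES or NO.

CNF form of G:
  S -> A A | T1 B | T3 T2
  A -> S X4 | T1 T1 | T1 T2
  B -> T1 T3
  C -> A A | T1 B | T2 T3 | T3 T2
  T0 -> d
  T1 -> b
  T2 -> a
  T3 -> c
  X4 -> C T0

CYK table (by increasing span):
  [0..0]={T3}  "c"  orig:{}
  [1..1]={T2}  "a"  orig:{}
  [2..2]={T2}  "a"  orig:{}
  [3..3]={T3}  "c"  orig:{}
  [4..4]={T0}  "d"  orig:{}
  [5..5]={T1}  "b"  orig:{}
  [6..6]={T2}  "a"  orig:{}
  [0..1]={C,S}  "ca"
  [1..2]=∅  "aa"
  [2..3]={C}  "ac"
  [3..4]=∅  "cd"
  [4..5]=∅  "db"
  [5..6]={A}  "ba"
  [0..2]=∅  "caa"
  [1..3]=∅  "aac"
  [2..4]={X4}  "acd"  orig:{}
  [3..5]=∅  "cdb"
  [4..6]=∅  "dba"
  [0..3]=∅  "caac"
  [1..4]=∅  "aacd"
  [2..5]=∅  "acdb"
  [3..6]=∅  "cdba"
  [0..4]={A}  "caacd"
  [1..5]=∅  "aacdb"
  [2..6]=∅  "acdba"
  [0..5]=∅  "caacdb"
  [1..6]=∅  "aacdba"
  [0..6]={C,S}  "caacdba"

S ∈ T[0,6] ⇒ YES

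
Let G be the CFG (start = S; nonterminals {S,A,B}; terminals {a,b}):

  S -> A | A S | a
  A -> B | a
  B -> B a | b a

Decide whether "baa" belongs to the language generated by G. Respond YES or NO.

CNF form of G:
  S -> A S | B T0 | T1 T0 | a
  A -> B T0 | T1 T0 | a
  B -> B T0 | T1 T0
  T0 -> a
  T1 -> b

Fill CYK table bottom-up:
  [0..0]={T1}  "b"  orig:{}
  [1..1]={A,S,T0}  "a"  orig:{A,S}
  [2..2]={A,S,T0}  "a"  orig:{A,S}
  [0..1]={A,B,S}  "ba"
  [1..2]={S}  "aa"
  [0..2]={A,B,S}  "baa"

S ∈ T[0,2] ⇒ YES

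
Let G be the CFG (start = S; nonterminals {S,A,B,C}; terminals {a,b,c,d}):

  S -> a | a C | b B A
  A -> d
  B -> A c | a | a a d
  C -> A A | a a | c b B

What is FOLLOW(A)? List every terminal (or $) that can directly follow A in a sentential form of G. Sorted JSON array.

FIRST sets, iterate to fixpoint:
round 1:
  A via A→d: +{d}
  B via B→A c: +{d}
  B via B→a: +{a}
  C via C→A A: +{d}
  C via C→a a: +{a}
  C via C→c b B: +{c}
  S via S→a: +{a}
  S via S→b B A: +{b}
  FIRST[S]={a,b}  FIRST[A]={d}  FIRST[B]={a,d}  FIRST[C]={a,c,d}
round 2: (no change)
  FIRST[S]={a,b}  FIRST[A]={d}  FIRST[B]={a,d}  FIRST[C]={a,c,d}

FOLLOW iteration:
seed FOLLOW(S) with $
[1]
  B→A c: FOLLOW(A) ⊇ FIRST(c) = {c}; new: +{c}
  C→A A: FOLLOW(A) ⊇ FIRST(A) = {d}; new: +{d}
  S→a C: FOLLOW(C) ⊇ FOLLOW(S) ⊇ {$}; new: +{$}
  S→b B A: FOLLOW(B) ⊇ FIRST(A) = {d}; new: +{d}
  S→b B A: FOLLOW(A) ⊇ FOLLOW(S) ⊇ {$}; new: +{$}
  S: {$}  A: {$,c,d}  B: {d}  C: {$}
[2]
  C→c b B: FOLLOW(B) ⊇ FOLLOW(C) ⊇ {$}; new: +{$}
  S: {$}  A: {$,c,d}  B: {$,d}  C: {$}
[3] — fixpoint
  S: {$}  A: {$,c,d}  B: {$,d}  C: {$}

FOLLOW(A) = ["$", "c", "d"]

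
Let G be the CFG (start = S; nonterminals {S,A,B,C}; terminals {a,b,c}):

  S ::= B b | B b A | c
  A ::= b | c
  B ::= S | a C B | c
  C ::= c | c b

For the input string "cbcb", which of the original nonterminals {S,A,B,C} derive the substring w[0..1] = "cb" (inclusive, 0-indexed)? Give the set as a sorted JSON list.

Convert to CNF:
  S -> B T0 | B X5 | c
  A -> b | c
  B -> B T0 | B X3 | T1 X4 | c
  C -> T2 T0 | c
  T0 -> b
  T1 -> a
  T2 -> c
  X3 -> T0 A
  X4 -> C B
  X5 -> T0 A

CYK fill — only the sub-triangle for w[0..1]:
  T[0,0] 'c' = {A,B,C,S,T2}  orig:{A,B,C,S}
  T[1,1] 'b' = {A,T0}  orig:{A}
  T[0,1] 'cb' = {B,C,S}

Original NTs in T[0,1] deriving "cb": ["B", "C", "S"]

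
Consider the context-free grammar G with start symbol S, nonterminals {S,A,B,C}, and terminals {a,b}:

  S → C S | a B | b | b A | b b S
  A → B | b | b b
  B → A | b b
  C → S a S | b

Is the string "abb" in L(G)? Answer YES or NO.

CNF form of G:
  S -> C S | T0 A | T0 X3 | T1 B | b
  A -> T0 T0 | b
  B -> T0 T0 | b
  C -> S X2 | b
  T0 -> b
  T1 -> a
  X2 -> T1 S
  X3 -> T0 S

Fill CYK table bottom-up:
  T[0,0] 'a' = {T1}  orig:{}
  T[1,1] 'b' = {A,B,C,S,T0}  orig:{A,B,C,S}
  T[2,2] 'b' = {A,B,C,S,T0}  orig:{A,B,C,S}
  T[0,1] 'ab' = {S,X2}  orig:{S}
  T[1,2] 'bb' = {A,B,S,X3}  orig:{A,B,S}
  T[0,2] 'abb' = {S,X2}  orig:{S}

S ∈ T[0,2] ⇒ YES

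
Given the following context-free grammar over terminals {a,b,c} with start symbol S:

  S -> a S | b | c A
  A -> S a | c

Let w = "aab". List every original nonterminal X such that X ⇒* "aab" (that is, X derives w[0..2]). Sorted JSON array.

CNF form of G:
  S -> T0 S | T1 A | b
  A -> S T0 | c
  T0 -> a
  T1 -> c

Fill CYK table bottom-up, restricted to cells inside w[0..2]:
  [0..0]={T0}  "a"  orig:{}
  [1..1]={T0}  "a"  orig:{}
  [2..2]={S}  "b"
  [0..1]=∅  "aa"
  [1..2]={S}  "ab"
  [0..2]={S}  "aab"

Original NTs in T[0,2] deriving "aab": ["S"]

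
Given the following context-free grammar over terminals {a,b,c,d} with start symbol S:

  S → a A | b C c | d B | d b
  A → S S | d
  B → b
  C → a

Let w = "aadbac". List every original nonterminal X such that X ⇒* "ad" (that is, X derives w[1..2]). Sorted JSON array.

CNF form of G:
  S -> T0 A | T1 X4 | T3 B | T3 T1
  A -> S S | d
  B -> b
  C -> a
  T0 -> a
  T1 -> b
  T2 -> c
  T3 -> d
  X4 -> C T2

CYK table (by increasing span), restricted to cells inside w[1..2]:
  T[1,1] 'a' = {C,T0}  orig:{C}
  T[2,2] 'd' = {A,T3}  orig:{A}
  T[1,2] 'ad' = {S}

Original NTs in T[1,2] deriving "ad": ["S"]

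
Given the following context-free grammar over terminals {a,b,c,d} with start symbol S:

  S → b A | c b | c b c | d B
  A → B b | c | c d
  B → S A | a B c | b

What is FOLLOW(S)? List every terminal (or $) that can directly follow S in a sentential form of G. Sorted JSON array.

FIRST sets, iterate to fixpoint:
[1]
  A via A→c: +{c}
  B via B→a B c: +{a}
  B via B→b: +{b}
  S via S→b A: +{b}
  S via S→c b: +{c}
  S via S→d B: +{d}
  S: {b,c,d}  A: {c}  B: {a,b}
[2]
  A via A→B b: +{a,b}
  B via B→S A: +{c,d}
  S: {b,c,d}  A: {a,b,c}  B: {a,b,c,d}
[3]
  A via A→B b: +{d}
  S: {b,c,d}  A: {a,b,c,d}  B: {a,b,c,d}
[4] (stable)
  S: {b,c,d}  A: {a,b,c,d}  B: {a,b,c,d}

FOLLOW iteration:
initialize: $ ∈ FOLLOW(S)
iter 1:
  A→B b: FOLLOW(B) ⊇ FIRST(b) = {b}; new: +{b}
  B→S A: FOLLOW(S) ⊇ FIRST(A) = {a,b,c,d}; new: +{a,b,c,d}
  B→S A: FOLLOW(A) ⊇ FOLLOW(B) ⊇ {b}; new: +{b}
  B→a B c: FOLLOW(B) ⊇ FIRST(c) = {c}; new: +{c}
  S→b A: FOLLOW(A) ⊇ FOLLOW(S) ⊇ {$,a,b,c,d}; new: +{$,a,c,d}
  S→d B: FOLLOW(B) ⊇ FOLLOW(S) ⊇ {$,a,b,c,d}; new: +{$,a,d}
  FOLLOW[S]={$,a,b,c,d}  FOLLOW[A]={$,a,b,c,d}  FOLLOW[B]={$,a,b,c,d}
iter 2: — fixpoint
  FOLLOW[S]={$,a,b,c,d}  FOLLOW[A]={$,a,b,c,d}  FOLLOW[B]={$,a,b,c,d}

FOLLOW(S) = ["$", "a", "b", "c", "d"]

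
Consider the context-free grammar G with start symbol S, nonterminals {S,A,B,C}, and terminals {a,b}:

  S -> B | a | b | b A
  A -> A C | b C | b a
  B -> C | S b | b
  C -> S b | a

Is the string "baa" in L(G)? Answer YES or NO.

Convert to CNF:
  S -> S T0 | T0 A | a | b
  A -> A C | T0 C | T0 T1
  B -> S T0 | a | b
  C -> S T0 | a
  T0 -> b
  T1 -> a

Fill CYK table bottom-up:
  cell(0,0) b: {B,S,T0}  orig:{B,S}
  cell(1,1) a: {B,C,S,T1}  orig:{B,C,S}
  cell(2,2) a: {B,C,S,T1}  orig:{B,C,S}
  cell(0,1) ba: {A}
  cell(1,2) aa: ∅
  cell(0,2) baa: {A}

S ∉ T[0,2] ⇒ NO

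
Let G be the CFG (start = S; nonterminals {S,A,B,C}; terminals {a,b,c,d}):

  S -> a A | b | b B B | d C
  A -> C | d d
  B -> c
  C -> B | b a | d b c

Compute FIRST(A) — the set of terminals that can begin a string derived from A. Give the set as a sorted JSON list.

FIRST sets, iterate to fixpoint:
round 1:
  A via A→d d: +{d}
  B via B→c: +{c}
  C via C→B: +{c}
  C via C→b a: +{b}
  C via C→d b c: +{d}
  S via S→a A: +{a}
  S via S→b: +{b}
  S via S→d C: +{d}
  FIRST[S]={a,b,d}  FIRST[A]={d}  FIRST[B]={c}  FIRST[C]={b,c,d}
round 2:
  A via A→C: +{b,c}
  FIRST[S]={a,b,d}  FIRST[A]={b,c,d}  FIRST[B]={c}  FIRST[C]={b,c,d}
round 3: (stable)
  FIRST[S]={a,b,d}  FIRST[A]={b,c,d}  FIRST[B]={c}  FIRST[C]={b,c,d}

FIRST(A) = ["b", "c", "d"]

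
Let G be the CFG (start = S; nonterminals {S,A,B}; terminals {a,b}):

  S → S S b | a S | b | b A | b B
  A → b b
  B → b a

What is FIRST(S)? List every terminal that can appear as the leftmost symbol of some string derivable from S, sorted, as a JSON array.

FIRST sets, iterate to fixpoint:
[1]
  A via A→b b: +{b}
  B via B→b a: +{b}
  S via S→a S: +{a}
  S via S→b: +{b}
  FIRST(S)={a,b}  FIRST(A)={b}  FIRST(B)={b}
[2] — fixpoint
  FIRST(S)={a,b}  FIRST(A)={b}  FIRST(B)={b}

FIRST(S) = ["a", "b"]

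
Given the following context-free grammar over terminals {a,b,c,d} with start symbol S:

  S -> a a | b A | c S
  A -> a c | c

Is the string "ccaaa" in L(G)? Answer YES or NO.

CNF form of G:
  S -> T0 T0 | T1 S | T2 A
  A -> T0 T1 | c
  T0 -> a
  T1 -> c
  T2 -> b

CYK fill:
  [0..0]={A,T1}  "c"  orig:{A}
  [1..1]={A,T1}  "c"  orig:{A}
  [2..2]={T0}  "a"  orig:{}
  [3..3]={T0}  "a"  orig:{}
  [4..4]={T0}  "a"  orig:{}
  [0..1]=∅  "cc"
  [1..2]=∅  "ca"
  [2..3]={S}  "aa"
  [3..4]={S}  "aa"
  [0..2]=∅  "cca"
  [1..3]={S}  "caa"
  [2..4]=∅  "aaa"
  [0..3]={S}  "ccaa"
  [1..4]=∅  "caaa"
  [0..4]=∅  "ccaaa"

S ∉ T[0,4] ⇒ NO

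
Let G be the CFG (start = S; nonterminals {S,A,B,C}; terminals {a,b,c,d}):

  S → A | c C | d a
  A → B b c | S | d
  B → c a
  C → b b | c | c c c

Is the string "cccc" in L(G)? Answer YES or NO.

Convert to CNF:
  S -> B X6 | T1 C | T2 T3 | d
  A -> B X4 | T1 C | T2 T3 | d
  B -> T1 T3
  C -> T0 T0 | T1 X5 | c
  T0 -> b
  T1 -> c
  T2 -> d
  T3 -> a
  X4 -> T0 T1
  X5 -> T1 T1
  X6 -> T0 T1

Fill CYK table bottom-up:
  T[0,0] 'c' = {C,T1}  orig:{C}
  T[1,1] 'c' = {C,T1}  orig:{C}
  T[2,2] 'c' = {C,T1}  orig:{C}
  T[3,3] 'c' = {C,T1}  orig:{C}
  T[0,1] 'cc' = {A,S,X5}  orig:{A,S}
  T[1,2] 'cc' = {A,S,X5}  orig:{A,S}
  T[2,3] 'cc' = {A,S,X5}  orig:{A,S}
  T[0,2] 'ccc' = {C}
  T[1,3] 'ccc' = {C}
  T[0,3] 'cccc' = {A,S}

S ∈ T[0,3] ⇒ YES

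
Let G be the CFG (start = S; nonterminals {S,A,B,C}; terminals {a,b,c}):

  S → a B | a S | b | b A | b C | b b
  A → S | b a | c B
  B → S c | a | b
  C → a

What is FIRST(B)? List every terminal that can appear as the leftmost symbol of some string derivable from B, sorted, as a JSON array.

FIRST iteration:
[1]
  A via A→b a: +{b}
  A via A→c B: +{c}
  B via B→a: +{a}
  B via B→b: +{b}
  C via C→a: +{a}
  S via S→a B: +{a}
  S via S→b: +{b}
  FIRST[S]={a,b}  FIRST[A]={b,c}  FIRST[B]={a,b}  FIRST[C]={a}
[2]
  A via A→S: +{a}
  FIRST[S]={a,b}  FIRST[A]={a,b,c}  FIRST[B]={a,b}  FIRST[C]={a}
[3] — fixpoint
  FIRST[S]={a,b}  FIRST[A]={a,b,c}  FIRST[B]={a,b}  FIRST[C]={a}

FIRST(B) = ["a", "b"]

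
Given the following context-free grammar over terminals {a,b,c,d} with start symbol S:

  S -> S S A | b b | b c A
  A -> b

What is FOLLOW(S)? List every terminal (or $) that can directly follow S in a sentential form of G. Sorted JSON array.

Compute FIRST by fixpoint:
round 1:
  A via A→b: +{b}
  S via S→b b: +{b}
  S: {b}  A: {b}
round 2: done
  S: {b}  A: {b}

FOLLOW sets:
FOLLOW(S) := {$}
iter 1:
  S→S S A: FOLLOW(S) ⊇ FIRST(S) = {b}; new: +{b}
  S→S S A: FOLLOW(A) ⊇ FOLLOW(S) ⊇ {$,b}; new: +{$,b}
  S: {$,b}  A: {$,b}
iter 2: (stable)
  S: {$,b}  A: {$,b}

FOLLOW(S) = ["$", "b"]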